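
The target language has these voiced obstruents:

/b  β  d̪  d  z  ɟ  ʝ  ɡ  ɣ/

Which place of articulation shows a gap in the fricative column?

dental

bilabial: stop /b/, fricative /β/.
dental: stop /d̪/, fricative —.
alveolar: stop /d/, fricative /z/.
palatal: stop /ɟ/, fricative /ʝ/.
velar: stop /ɡ/, fricative /ɣ/.
Every place of articulation has a fricative member except dental, where /ð/ would be expected.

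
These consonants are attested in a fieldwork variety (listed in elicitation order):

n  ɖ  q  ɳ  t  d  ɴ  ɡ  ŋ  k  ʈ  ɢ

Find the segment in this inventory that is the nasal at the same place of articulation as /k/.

/ŋ/

/k/ is a voiceless velar stop.
The nasal at the same place is a velar nasal — in this inventory, /ŋ/.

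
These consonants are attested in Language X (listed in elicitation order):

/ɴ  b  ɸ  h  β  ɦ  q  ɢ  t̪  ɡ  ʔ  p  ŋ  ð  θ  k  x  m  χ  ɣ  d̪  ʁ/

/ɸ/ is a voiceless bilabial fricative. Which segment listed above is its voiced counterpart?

The voiced counterpart is a voiced bilabial fricative — in this inventory, /β/.

/β/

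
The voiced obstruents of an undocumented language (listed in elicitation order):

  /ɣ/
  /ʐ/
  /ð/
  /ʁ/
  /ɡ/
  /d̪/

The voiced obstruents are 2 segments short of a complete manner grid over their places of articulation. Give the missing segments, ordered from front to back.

Stop: /d̪/ (dental), /ɡ/ (velar).
Fricative: /ð/ (dental), /ʐ/ (retroflex), /ɣ/ (velar), /ʁ/ (uvular).
Gaps, from front to back: retroflex lacks stop (/ɖ/); uvular lacks stop (/ɢ/).

/ɖ/, /ɢ/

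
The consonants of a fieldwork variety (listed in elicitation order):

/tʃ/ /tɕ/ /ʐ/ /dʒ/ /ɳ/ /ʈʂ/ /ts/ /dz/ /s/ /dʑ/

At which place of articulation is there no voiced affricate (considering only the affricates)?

Voiceless: /ts/ (alveolar), /tʃ/ (postalveolar), /ʈʂ/ (retroflex), /tɕ/ (alveolo-palatal).
Voiced: /dz/ (alveolar), /dʒ/ (postalveolar), /dʑ/ (alveolo-palatal).
Every place of articulation has a voiced member except retroflex, where /ɖʐ/ would be expected.

retroflex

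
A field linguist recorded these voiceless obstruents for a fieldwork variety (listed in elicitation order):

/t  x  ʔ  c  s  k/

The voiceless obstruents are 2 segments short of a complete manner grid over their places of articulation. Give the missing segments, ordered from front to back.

Stop: /t/ (alveolar), /c/ (palatal), /k/ (velar), /ʔ/ (glottal).
Fricative: /s/ (alveolar), /x/ (velar).
Gaps, from front to back: palatal lacks fricative (/ç/); glottal lacks fricative (/h/).

/ç/, /h/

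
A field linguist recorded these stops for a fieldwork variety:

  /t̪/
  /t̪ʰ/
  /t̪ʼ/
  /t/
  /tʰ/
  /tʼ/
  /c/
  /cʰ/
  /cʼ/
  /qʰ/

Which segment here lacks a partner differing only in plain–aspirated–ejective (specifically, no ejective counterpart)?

Dental: /t̪/ ~ /t̪ʰ/ ~ /t̪ʼ/
Alveolar: /t/ ~ /tʰ/ ~ /tʼ/
Palatal: /c/ ~ /cʰ/ ~ /cʼ/
Uvular: only /qʰ/ (aspirated); no ejective partner.
So /qʰ/ is the unpaired segment.

/qʰ/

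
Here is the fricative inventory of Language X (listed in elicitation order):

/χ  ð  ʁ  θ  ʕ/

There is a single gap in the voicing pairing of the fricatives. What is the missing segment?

place of articulation  voiceless  voiced  
dental            θ         ð       
uvular            χ         ʁ       
pharyngeal        —         ʕ       
The pharyngeal row has no voiceless member, so the gap is the voiceless pharyngeal fricative /ħ/.

/ħ/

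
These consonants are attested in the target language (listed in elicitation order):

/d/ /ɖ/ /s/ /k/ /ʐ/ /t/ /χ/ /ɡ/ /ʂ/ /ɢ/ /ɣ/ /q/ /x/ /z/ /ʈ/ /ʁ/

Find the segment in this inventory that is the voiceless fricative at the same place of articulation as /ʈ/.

/ʈ/ is a voiceless retroflex stop.
The voiceless fricative at the same place is a voiceless retroflex fricative — in this inventory, /ʂ/.

/ʂ/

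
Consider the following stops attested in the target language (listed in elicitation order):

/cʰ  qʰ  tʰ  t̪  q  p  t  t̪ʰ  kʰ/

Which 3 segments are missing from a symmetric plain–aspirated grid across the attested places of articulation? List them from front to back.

place of articulation  plain     aspirated
bilabial          p         —       
dental            t̪        t̪ʰ     
alveolar          t         tʰ      
palatal           —         cʰ      
velar             —         kʰ      
uvular            q         qʰ      
Gaps, from front to back: bilabial lacks aspirated (/pʰ/); palatal lacks plain (/c/); velar lacks plain (/k/).

/pʰ/, /c/, /k/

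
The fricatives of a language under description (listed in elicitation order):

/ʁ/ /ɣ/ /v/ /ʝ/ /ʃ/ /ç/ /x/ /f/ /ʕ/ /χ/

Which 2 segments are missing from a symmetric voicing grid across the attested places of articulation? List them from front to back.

place of articulation  voiceless  voiced  
labiodental       f         v       
postalveolar      ʃ         —       
palatal           ç         ʝ       
velar             x         ɣ       
uvular            χ         ʁ       
pharyngeal        —         ʕ       
Gaps, from front to back: postalveolar lacks voiced (/ʒ/); pharyngeal lacks voiceless (/ħ/).

/ʒ/, /ħ/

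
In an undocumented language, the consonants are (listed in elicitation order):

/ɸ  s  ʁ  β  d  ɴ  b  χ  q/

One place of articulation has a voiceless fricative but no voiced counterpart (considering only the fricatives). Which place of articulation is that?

bilabial: voiceless /ɸ/, voiced /β/.
alveolar: voiceless /s/, voiced —.
uvular: voiceless /χ/, voiced /ʁ/.
Every place of articulation has a voiced member except alveolar, where /z/ would be expected.

alveolar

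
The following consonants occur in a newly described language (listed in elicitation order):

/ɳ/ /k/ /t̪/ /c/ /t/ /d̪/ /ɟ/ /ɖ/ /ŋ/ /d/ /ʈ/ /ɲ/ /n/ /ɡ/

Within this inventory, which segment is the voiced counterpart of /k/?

/k/ is a voiceless velar stop.
The voiced counterpart is a voiced velar stop — in this inventory, /ɡ/.

/ɡ/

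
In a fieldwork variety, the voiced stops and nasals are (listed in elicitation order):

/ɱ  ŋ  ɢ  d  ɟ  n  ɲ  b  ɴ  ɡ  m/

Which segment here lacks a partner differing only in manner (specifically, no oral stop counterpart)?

Bilabial: /b/ ~ /m/
Alveolar: /d/ ~ /n/
Palatal: /ɟ/ ~ /ɲ/
Velar: /ɡ/ ~ /ŋ/
Uvular: /ɢ/ ~ /ɴ/
Labiodental: only /ɱ/ (nasal); no oral stop partner.
So /ɱ/ is the unpaired segment.

/ɱ/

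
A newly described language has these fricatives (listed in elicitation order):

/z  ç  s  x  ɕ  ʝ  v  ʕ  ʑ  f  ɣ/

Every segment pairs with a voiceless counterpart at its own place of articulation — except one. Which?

Labiodental: /f/ ~ /v/
Alveolar: /s/ ~ /z/
Alveolo-palatal: /ɕ/ ~ /ʑ/
Palatal: /ç/ ~ /ʝ/
Velar: /x/ ~ /ɣ/
Pharyngeal: only /ʕ/ (voiced); no voiceless partner.
So /ʕ/ is the unpaired segment.

/ʕ/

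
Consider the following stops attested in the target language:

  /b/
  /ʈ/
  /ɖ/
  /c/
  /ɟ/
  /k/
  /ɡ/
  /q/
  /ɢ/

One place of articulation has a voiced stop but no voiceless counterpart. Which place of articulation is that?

place of articulation  voiceless  voiced  
bilabial          —         b       
retroflex         ʈ         ɖ       
palatal           c         ɟ       
velar             k         ɡ       
uvular            q         ɢ       
Every place of articulation has a voiceless member except bilabial, where /p/ would be expected.

bilabial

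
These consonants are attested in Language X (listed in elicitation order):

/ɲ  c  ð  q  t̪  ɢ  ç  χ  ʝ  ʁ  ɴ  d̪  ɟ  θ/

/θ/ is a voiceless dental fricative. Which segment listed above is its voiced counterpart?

The voiced counterpart is a voiced dental fricative — in this inventory, /ð/.

/ð/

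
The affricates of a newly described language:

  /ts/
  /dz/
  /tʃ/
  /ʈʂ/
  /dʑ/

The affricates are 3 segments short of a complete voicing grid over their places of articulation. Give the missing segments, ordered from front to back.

/dʒ/, /ɖʐ/, /tɕ/

place of articulation  voiceless  voiced  
alveolar          ts        dz      
postalveolar      tʃ        —       
retroflex         ʈʂ        —       
alveolo-palatal   —         dʑ      
Gaps, from front to back: postalveolar lacks voiced (/dʒ/); retroflex lacks voiced (/ɖʐ/); alveolo-palatal lacks voiceless (/tɕ/).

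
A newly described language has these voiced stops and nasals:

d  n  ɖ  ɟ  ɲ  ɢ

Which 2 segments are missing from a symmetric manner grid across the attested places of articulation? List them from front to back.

Oral stop: /d/ (alveolar), /ɖ/ (retroflex), /ɟ/ (palatal), /ɢ/ (uvular).
Nasal: /n/ (alveolar), /ɲ/ (palatal).
Gaps, from front to back: retroflex lacks nasal (/ɳ/); uvular lacks nasal (/ɴ/).

/ɳ/, /ɴ/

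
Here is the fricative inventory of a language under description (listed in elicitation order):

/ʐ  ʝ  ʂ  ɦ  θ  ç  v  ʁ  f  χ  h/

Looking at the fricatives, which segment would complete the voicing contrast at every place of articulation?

labiodental: voiceless /f/, voiced /v/.
dental: voiceless /θ/, voiced —.
retroflex: voiceless /ʂ/, voiced /ʐ/.
palatal: voiceless /ç/, voiced /ʝ/.
uvular: voiceless /χ/, voiced /ʁ/.
glottal: voiceless /h/, voiced /ɦ/.
The dental row has no voiced member, so the gap is the voiced dental fricative /ð/.

/ð/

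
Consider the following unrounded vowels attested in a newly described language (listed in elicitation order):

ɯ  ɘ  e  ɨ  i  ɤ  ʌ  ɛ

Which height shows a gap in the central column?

height            front     central   back    
high              i         ɨ         ɯ       
high-mid          e         ɘ         ɤ       
low-mid           ɛ         —         ʌ       
Every height has a central member except low-mid, where /ɜ/ would be expected.

low-mid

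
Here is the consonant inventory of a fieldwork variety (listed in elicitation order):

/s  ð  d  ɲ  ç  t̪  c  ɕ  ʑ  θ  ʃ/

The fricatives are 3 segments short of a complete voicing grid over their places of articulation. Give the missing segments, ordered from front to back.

/z/, /ʒ/, /ʝ/

place of articulation  voiceless  voiced  
dental            θ         ð       
alveolar          s         —       
postalveolar      ʃ         —       
alveolo-palatal   ɕ         ʑ       
palatal           ç         —       
Gaps, from front to back: alveolar lacks voiced (/z/); postalveolar lacks voiced (/ʒ/); palatal lacks voiced (/ʝ/).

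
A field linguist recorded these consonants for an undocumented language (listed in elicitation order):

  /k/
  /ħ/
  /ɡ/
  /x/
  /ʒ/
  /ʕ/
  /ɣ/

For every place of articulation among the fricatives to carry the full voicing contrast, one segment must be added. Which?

place of articulation  voiceless  voiced  
postalveolar      —         ʒ       
velar             x         ɣ       
pharyngeal        ħ         ʕ       
The postalveolar row has no voiceless member, so the gap is the voiceless postalveolar fricative /ʃ/.

/ʃ/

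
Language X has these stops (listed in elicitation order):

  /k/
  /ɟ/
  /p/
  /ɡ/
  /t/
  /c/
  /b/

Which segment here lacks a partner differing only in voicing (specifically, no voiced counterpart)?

/t/

Bilabial: /p/ ~ /b/
Palatal: /c/ ~ /ɟ/
Velar: /k/ ~ /ɡ/
Alveolar: only /t/ (voiceless); no voiced partner.
So /t/ is the unpaired segment.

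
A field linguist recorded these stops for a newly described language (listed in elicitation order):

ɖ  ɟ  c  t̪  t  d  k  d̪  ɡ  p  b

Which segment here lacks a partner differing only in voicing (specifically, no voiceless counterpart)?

Bilabial: /p/ ~ /b/
Dental: /t̪/ ~ /d̪/
Alveolar: /t/ ~ /d/
Palatal: /c/ ~ /ɟ/
Velar: /k/ ~ /ɡ/
Retroflex: only /ɖ/ (voiced); no voiceless partner.
So /ɖ/ is the unpaired segment.

/ɖ/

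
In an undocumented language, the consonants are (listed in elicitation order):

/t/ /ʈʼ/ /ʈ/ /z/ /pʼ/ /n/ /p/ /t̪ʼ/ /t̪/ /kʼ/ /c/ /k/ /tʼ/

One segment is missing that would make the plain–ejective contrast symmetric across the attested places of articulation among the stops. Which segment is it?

place of articulation  plain     ejective
bilabial          p         pʼ      
dental            t̪        t̪ʼ     
alveolar          t         tʼ      
retroflex         ʈ         ʈʼ      
palatal           c         —       
velar             k         kʼ      
The palatal row has no ejective member, so the gap is the ejective palatal stop /cʼ/.

/cʼ/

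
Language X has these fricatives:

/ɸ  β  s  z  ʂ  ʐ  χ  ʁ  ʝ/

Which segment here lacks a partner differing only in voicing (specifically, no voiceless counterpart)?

Bilabial: /ɸ/ ~ /β/
Alveolar: /s/ ~ /z/
Retroflex: /ʂ/ ~ /ʐ/
Uvular: /χ/ ~ /ʁ/
Palatal: only /ʝ/ (voiced); no voiceless partner.
So /ʝ/ is the unpaired segment.

/ʝ/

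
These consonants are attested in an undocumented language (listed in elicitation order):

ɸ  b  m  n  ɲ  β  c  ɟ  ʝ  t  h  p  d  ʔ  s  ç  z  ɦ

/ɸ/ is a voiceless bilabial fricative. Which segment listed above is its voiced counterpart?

The voiced counterpart is a voiced bilabial fricative — in this inventory, /β/.

/β/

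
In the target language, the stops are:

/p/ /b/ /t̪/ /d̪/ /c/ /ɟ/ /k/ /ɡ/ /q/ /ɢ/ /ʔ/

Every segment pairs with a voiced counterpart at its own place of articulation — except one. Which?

/ʔ/

Bilabial: /p/ ~ /b/
Dental: /t̪/ ~ /d̪/
Palatal: /c/ ~ /ɟ/
Velar: /k/ ~ /ɡ/
Uvular: /q/ ~ /ɢ/
Glottal: only /ʔ/ (voiceless); no voiced partner.
So /ʔ/ is the unpaired segment.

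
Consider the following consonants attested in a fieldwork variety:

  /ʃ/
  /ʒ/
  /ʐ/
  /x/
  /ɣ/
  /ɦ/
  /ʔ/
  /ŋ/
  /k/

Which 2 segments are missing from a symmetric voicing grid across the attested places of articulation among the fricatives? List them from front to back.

place of articulation  voiceless  voiced  
postalveolar      ʃ         ʒ       
retroflex         —         ʐ       
velar             x         ɣ       
glottal           —         ɦ       
Gaps, from front to back: retroflex lacks voiceless (/ʂ/); glottal lacks voiceless (/h/).

/ʂ/, /h/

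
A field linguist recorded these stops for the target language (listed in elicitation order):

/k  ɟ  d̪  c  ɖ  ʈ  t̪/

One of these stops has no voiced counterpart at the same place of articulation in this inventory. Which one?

Dental: /t̪/ ~ /d̪/
Retroflex: /ʈ/ ~ /ɖ/
Palatal: /c/ ~ /ɟ/
Velar: only /k/ (voiceless); no voiced partner.
So /k/ is the unpaired segment.

/k/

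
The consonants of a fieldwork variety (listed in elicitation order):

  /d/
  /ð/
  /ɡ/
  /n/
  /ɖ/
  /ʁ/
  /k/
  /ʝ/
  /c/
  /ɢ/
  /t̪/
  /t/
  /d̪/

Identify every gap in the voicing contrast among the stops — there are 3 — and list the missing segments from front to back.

place of articulation  voiceless  voiced  
dental            t̪        d̪      
alveolar          t         d       
retroflex         —         ɖ       
palatal           c         —       
velar             k         ɡ       
uvular            —         ɢ       
Gaps, from front to back: retroflex lacks voiceless (/ʈ/); palatal lacks voiced (/ɟ/); uvular lacks voiceless (/q/).

/ʈ/, /ɟ/, /q/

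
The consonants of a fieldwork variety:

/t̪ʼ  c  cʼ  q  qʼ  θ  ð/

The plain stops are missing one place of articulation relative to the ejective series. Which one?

dental: plain —, ejective /t̪ʼ/.
palatal: plain /c/, ejective /cʼ/.
uvular: plain /q/, ejective /qʼ/.
Every place of articulation has a plain member except dental, where /t̪/ would be expected.

dental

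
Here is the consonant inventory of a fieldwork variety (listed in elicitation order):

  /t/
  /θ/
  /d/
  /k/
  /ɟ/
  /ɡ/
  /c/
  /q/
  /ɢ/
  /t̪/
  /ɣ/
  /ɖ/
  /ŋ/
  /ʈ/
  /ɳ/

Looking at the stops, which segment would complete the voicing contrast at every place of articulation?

/d̪/

place of articulation  voiceless  voiced  
dental            t̪        —       
alveolar          t         d       
retroflex         ʈ         ɖ       
palatal           c         ɟ       
velar             k         ɡ       
uvular            q         ɢ       
The dental row has no voiced member, so the gap is the voiced dental stop /d̪/.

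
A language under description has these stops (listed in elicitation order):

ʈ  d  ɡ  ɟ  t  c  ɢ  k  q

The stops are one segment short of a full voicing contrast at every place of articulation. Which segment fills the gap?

/ɖ/

alveolar: voiceless /t/, voiced /d/.
retroflex: voiceless /ʈ/, voiced —.
palatal: voiceless /c/, voiced /ɟ/.
velar: voiceless /k/, voiced /ɡ/.
uvular: voiceless /q/, voiced /ɢ/.
The retroflex row has no voiced member, so the gap is the voiced retroflex stop /ɖ/.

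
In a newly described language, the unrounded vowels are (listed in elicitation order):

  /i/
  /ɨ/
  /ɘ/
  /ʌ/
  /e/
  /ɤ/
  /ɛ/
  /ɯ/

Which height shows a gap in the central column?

Front: /i/ (high), /e/ (high-mid), /ɛ/ (low-mid).
Central: /ɨ/ (high), /ɘ/ (high-mid).
Back: /ɯ/ (high), /ɤ/ (high-mid), /ʌ/ (low-mid).
Every height has a central member except low-mid, where /ɜ/ would be expected.

low-mid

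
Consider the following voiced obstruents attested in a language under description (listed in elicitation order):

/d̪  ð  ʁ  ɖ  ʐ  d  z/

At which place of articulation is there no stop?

place of articulation  stop      fricative
dental            d̪        ð       
alveolar          d         z       
retroflex         ɖ         ʐ       
uvular            —         ʁ       
Every place of articulation has a stop member except uvular, where /ɢ/ would be expected.

uvular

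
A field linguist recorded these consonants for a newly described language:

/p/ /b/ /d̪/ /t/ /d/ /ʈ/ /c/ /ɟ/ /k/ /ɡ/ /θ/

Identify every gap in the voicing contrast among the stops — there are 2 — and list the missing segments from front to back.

Voiceless: /p/ (bilabial), /t/ (alveolar), /ʈ/ (retroflex), /c/ (palatal), /k/ (velar).
Voiced: /b/ (bilabial), /d̪/ (dental), /d/ (alveolar), /ɟ/ (palatal), /ɡ/ (velar).
Gaps, from front to back: dental lacks voiceless (/t̪/); retroflex lacks voiced (/ɖ/).

/t̪/, /ɖ/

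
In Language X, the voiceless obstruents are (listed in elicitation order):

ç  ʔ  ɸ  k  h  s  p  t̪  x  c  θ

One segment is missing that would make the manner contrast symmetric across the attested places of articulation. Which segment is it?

/t/

Stop: /p/ (bilabial), /t̪/ (dental), /c/ (palatal), /k/ (velar), /ʔ/ (glottal).
Fricative: /ɸ/ (bilabial), /θ/ (dental), /s/ (alveolar), /ç/ (palatal), /x/ (velar), /h/ (glottal).
The alveolar row has no stop member, so the gap is the alveolar stop /t/.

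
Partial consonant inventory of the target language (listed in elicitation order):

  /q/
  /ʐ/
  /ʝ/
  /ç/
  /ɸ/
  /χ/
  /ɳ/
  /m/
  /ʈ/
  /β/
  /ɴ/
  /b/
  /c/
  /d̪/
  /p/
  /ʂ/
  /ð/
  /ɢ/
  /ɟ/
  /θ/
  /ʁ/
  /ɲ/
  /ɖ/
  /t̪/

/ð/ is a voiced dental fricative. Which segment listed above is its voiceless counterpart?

/θ/

The voiceless counterpart is a voiceless dental fricative — in this inventory, /θ/.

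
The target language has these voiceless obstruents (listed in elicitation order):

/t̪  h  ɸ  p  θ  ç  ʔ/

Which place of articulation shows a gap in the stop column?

place of articulation  stop      fricative
bilabial          p         ɸ       
dental            t̪        θ       
palatal           —         ç       
glottal           ʔ         h       
Every place of articulation has a stop member except palatal, where /c/ would be expected.

palatal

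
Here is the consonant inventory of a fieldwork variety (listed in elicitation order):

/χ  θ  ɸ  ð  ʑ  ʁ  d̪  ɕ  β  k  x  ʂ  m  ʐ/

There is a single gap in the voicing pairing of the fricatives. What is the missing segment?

Voiceless: /ɸ/ (bilabial), /θ/ (dental), /ʂ/ (retroflex), /ɕ/ (alveolo-palatal), /x/ (velar), /χ/ (uvular).
Voiced: /β/ (bilabial), /ð/ (dental), /ʐ/ (retroflex), /ʑ/ (alveolo-palatal), /ʁ/ (uvular).
The velar row has no voiced member, so the gap is the voiced velar fricative /ɣ/.

/ɣ/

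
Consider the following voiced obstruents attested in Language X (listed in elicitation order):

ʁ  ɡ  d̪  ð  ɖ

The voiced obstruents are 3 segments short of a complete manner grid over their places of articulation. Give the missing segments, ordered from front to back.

/ʐ/, /ɣ/, /ɢ/

Stop: /d̪/ (dental), /ɖ/ (retroflex), /ɡ/ (velar).
Fricative: /ð/ (dental), /ʁ/ (uvular).
Gaps, from front to back: retroflex lacks fricative (/ʐ/); velar lacks fricative (/ɣ/); uvular lacks stop (/ɢ/).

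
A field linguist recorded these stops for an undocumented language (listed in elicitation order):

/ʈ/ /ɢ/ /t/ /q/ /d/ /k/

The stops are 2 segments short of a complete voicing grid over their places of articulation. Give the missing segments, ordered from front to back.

Voiceless: /t/ (alveolar), /ʈ/ (retroflex), /k/ (velar), /q/ (uvular).
Voiced: /d/ (alveolar), /ɢ/ (uvular).
Gaps, from front to back: retroflex lacks voiced (/ɖ/); velar lacks voiced (/ɡ/).

/ɖ/, /ɡ/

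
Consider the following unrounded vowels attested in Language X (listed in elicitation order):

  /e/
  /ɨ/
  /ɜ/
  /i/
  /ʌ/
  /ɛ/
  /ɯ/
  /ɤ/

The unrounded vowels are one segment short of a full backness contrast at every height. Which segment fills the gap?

Front: /i/ (high), /e/ (high-mid), /ɛ/ (low-mid).
Central: /ɨ/ (high), /ɜ/ (low-mid).
Back: /ɯ/ (high), /ɤ/ (high-mid), /ʌ/ (low-mid).
The high-mid row has no central member, so the gap is the high-mid central unrounded vowel /ɘ/.

/ɘ/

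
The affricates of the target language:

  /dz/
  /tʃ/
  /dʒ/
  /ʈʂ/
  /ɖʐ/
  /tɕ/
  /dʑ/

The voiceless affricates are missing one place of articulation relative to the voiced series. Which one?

alveolar

place of articulation  voiceless  voiced  
alveolar          —         dz      
postalveolar      tʃ        dʒ      
retroflex         ʈʂ        ɖʐ      
alveolo-palatal   tɕ        dʑ      
Every place of articulation has a voiceless member except alveolar, where /ts/ would be expected.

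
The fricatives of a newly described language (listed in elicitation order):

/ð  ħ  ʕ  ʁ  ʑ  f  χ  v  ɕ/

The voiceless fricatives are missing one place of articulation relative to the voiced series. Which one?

place of articulation  voiceless  voiced  
labiodental       f         v       
dental            —         ð       
alveolo-palatal   ɕ         ʑ       
uvular            χ         ʁ       
pharyngeal        ħ         ʕ       
Every place of articulation has a voiceless member except dental, where /θ/ would be expected.

dental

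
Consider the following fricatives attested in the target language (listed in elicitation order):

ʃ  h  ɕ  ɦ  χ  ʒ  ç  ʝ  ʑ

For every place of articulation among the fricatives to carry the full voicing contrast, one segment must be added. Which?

/ʁ/

postalveolar: voiceless /ʃ/, voiced /ʒ/.
alveolo-palatal: voiceless /ɕ/, voiced /ʑ/.
palatal: voiceless /ç/, voiced /ʝ/.
uvular: voiceless /χ/, voiced —.
glottal: voiceless /h/, voiced /ɦ/.
The uvular row has no voiced member, so the gap is the voiced uvular fricative /ʁ/.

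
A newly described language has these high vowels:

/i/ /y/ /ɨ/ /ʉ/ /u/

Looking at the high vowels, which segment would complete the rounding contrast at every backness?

/ɯ/

backness          unrounded  rounded 
front             i         y       
central           ɨ         ʉ       
back              —         u       
The back row has no unrounded member, so the gap is the back unrounded vowel /ɯ/.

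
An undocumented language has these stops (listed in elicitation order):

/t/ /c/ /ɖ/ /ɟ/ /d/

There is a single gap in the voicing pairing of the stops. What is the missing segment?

alveolar: voiceless /t/, voiced /d/.
retroflex: voiceless —, voiced /ɖ/.
palatal: voiceless /c/, voiced /ɟ/.
The retroflex row has no voiceless member, so the gap is the voiceless retroflex stop /ʈ/.

/ʈ/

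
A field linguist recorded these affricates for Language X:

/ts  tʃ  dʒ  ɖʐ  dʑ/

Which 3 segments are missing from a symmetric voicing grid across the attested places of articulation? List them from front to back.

Voiceless: /ts/ (alveolar), /tʃ/ (postalveolar).
Voiced: /dʒ/ (postalveolar), /ɖʐ/ (retroflex), /dʑ/ (alveolo-palatal).
Gaps, from front to back: alveolar lacks voiced (/dz/); retroflex lacks voiceless (/ʈʂ/); alveolo-palatal lacks voiceless (/tɕ/).

/dz/, /ʈʂ/, /tɕ/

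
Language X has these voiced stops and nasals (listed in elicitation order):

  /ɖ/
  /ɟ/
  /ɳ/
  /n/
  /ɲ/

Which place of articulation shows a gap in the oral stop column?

alveolar

alveolar: oral stop —, nasal /n/.
retroflex: oral stop /ɖ/, nasal /ɳ/.
palatal: oral stop /ɟ/, nasal /ɲ/.
Every place of articulation has an oral stop member except alveolar, where /d/ would be expected.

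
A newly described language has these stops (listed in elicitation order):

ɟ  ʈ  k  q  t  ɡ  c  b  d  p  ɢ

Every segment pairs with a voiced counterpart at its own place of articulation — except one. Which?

/ʈ/

Bilabial: /p/ ~ /b/
Alveolar: /t/ ~ /d/
Palatal: /c/ ~ /ɟ/
Velar: /k/ ~ /ɡ/
Uvular: /q/ ~ /ɢ/
Retroflex: only /ʈ/ (voiceless); no voiced partner.
So /ʈ/ is the unpaired segment.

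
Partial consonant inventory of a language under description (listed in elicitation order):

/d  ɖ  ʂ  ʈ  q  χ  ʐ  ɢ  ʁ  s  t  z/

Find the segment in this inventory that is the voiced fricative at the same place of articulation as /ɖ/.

/ɖ/ is a voiced retroflex stop.
The voiced fricative at the same place is a voiced retroflex fricative — in this inventory, /ʐ/.

/ʐ/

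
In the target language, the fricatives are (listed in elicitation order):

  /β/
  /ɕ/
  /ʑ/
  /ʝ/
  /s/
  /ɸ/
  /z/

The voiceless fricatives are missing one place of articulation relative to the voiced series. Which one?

bilabial: voiceless /ɸ/, voiced /β/.
alveolar: voiceless /s/, voiced /z/.
alveolo-palatal: voiceless /ɕ/, voiced /ʑ/.
palatal: voiceless —, voiced /ʝ/.
Every place of articulation has a voiceless member except palatal, where /ç/ would be expected.

palatal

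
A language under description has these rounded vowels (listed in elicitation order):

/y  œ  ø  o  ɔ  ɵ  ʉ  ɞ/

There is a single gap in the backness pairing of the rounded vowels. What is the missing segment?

/u/

Front: /y/ (high), /ø/ (high-mid), /œ/ (low-mid).
Central: /ʉ/ (high), /ɵ/ (high-mid), /ɞ/ (low-mid).
Back: /o/ (high-mid), /ɔ/ (low-mid).
The high row has no back member, so the gap is the high back rounded vowel /u/.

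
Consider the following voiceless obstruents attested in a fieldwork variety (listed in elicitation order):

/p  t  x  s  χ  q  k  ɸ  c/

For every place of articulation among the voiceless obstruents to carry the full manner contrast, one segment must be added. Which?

place of articulation  stop      fricative
bilabial          p         ɸ       
alveolar          t         s       
palatal           c         —       
velar             k         x       
uvular            q         χ       
The palatal row has no fricative member, so the gap is the palatal fricative /ç/.

/ç/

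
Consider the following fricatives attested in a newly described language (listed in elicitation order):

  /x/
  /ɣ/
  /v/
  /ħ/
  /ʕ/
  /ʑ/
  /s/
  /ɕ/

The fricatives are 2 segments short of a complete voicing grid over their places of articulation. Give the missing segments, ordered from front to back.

/f/, /z/

Voiceless: /s/ (alveolar), /ɕ/ (alveolo-palatal), /x/ (velar), /ħ/ (pharyngeal).
Voiced: /v/ (labiodental), /ʑ/ (alveolo-palatal), /ɣ/ (velar), /ʕ/ (pharyngeal).
Gaps, from front to back: labiodental lacks voiceless (/f/); alveolar lacks voiced (/z/).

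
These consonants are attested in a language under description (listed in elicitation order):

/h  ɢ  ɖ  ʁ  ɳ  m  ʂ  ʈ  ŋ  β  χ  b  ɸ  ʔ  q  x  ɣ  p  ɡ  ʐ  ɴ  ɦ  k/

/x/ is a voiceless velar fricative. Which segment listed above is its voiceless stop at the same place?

The voiceless stop at the same place is a voiceless velar stop — in this inventory, /k/.

/k/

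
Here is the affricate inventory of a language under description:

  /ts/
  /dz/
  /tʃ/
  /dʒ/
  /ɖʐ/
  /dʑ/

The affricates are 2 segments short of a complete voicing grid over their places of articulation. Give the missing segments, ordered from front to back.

place of articulation  voiceless  voiced  
alveolar          ts        dz      
postalveolar      tʃ        dʒ      
retroflex         —         ɖʐ      
alveolo-palatal   —         dʑ      
Gaps, from front to back: retroflex lacks voiceless (/ʈʂ/); alveolo-palatal lacks voiceless (/tɕ/).

/ʈʂ/, /tɕ/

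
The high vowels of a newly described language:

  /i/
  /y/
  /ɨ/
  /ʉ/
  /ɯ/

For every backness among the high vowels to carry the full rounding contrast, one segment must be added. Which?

Unrounded: /i/ (front), /ɨ/ (central), /ɯ/ (back).
Rounded: /y/ (front), /ʉ/ (central).
The back row has no rounded member, so the gap is the back rounded vowel /u/.

/u/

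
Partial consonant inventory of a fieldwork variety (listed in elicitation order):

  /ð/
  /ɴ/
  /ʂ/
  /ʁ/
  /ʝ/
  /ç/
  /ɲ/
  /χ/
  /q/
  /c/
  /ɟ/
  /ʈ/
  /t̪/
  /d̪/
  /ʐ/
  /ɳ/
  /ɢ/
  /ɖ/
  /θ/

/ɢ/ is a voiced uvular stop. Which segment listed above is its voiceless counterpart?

/q/

The voiceless counterpart is a voiceless uvular stop — in this inventory, /q/.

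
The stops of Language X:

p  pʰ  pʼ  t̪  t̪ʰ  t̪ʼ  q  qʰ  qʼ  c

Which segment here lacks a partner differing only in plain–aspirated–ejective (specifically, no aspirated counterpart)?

/c/

Bilabial: /p/ ~ /pʰ/ ~ /pʼ/
Dental: /t̪/ ~ /t̪ʰ/ ~ /t̪ʼ/
Uvular: /q/ ~ /qʰ/ ~ /qʼ/
Palatal: only /c/ (plain); no aspirated partner.
So /c/ is the unpaired segment.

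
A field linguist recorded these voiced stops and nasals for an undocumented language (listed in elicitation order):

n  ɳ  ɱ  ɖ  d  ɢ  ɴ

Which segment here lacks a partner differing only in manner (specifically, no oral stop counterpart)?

/ɱ/

Alveolar: /d/ ~ /n/
Retroflex: /ɖ/ ~ /ɳ/
Uvular: /ɢ/ ~ /ɴ/
Labiodental: only /ɱ/ (nasal); no oral stop partner.
So /ɱ/ is the unpaired segment.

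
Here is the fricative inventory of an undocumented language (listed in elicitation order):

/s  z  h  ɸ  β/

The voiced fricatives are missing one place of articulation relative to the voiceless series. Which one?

glottal

place of articulation  voiceless  voiced  
bilabial          ɸ         β       
alveolar          s         z       
glottal           h         —       
Every place of articulation has a voiced member except glottal, where /ɦ/ would be expected.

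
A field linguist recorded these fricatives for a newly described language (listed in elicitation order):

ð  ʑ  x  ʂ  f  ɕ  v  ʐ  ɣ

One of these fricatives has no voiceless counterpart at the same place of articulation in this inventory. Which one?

Labiodental: /f/ ~ /v/
Retroflex: /ʂ/ ~ /ʐ/
Alveolo-palatal: /ɕ/ ~ /ʑ/
Velar: /x/ ~ /ɣ/
Dental: only /ð/ (voiced); no voiceless partner.
So /ð/ is the unpaired segment.

/ð/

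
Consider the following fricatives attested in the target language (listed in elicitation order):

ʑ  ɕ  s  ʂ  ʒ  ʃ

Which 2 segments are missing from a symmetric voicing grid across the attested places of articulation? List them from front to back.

/z/, /ʐ/

place of articulation  voiceless  voiced  
alveolar          s         —       
postalveolar      ʃ         ʒ       
retroflex         ʂ         —       
alveolo-palatal   ɕ         ʑ       
Gaps, from front to back: alveolar lacks voiced (/z/); retroflex lacks voiced (/ʐ/).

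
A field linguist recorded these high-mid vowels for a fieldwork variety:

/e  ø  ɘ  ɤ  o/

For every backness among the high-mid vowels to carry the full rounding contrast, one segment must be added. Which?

backness          unrounded  rounded 
front             e         ø       
central           ɘ         —       
back              ɤ         o       
The central row has no rounded member, so the gap is the central rounded vowel /ɵ/.

/ɵ/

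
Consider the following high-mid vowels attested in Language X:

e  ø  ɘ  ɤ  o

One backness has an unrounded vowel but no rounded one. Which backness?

Unrounded: /e/ (front), /ɘ/ (central), /ɤ/ (back).
Rounded: /ø/ (front), /o/ (back).
Every backness has a rounded member except central, where /ɵ/ would be expected.

central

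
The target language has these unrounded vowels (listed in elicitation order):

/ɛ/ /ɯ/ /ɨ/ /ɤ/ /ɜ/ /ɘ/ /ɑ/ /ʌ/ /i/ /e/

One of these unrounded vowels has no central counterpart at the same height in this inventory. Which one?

High: /i/ ~ /ɨ/ ~ /ɯ/
High-mid: /e/ ~ /ɘ/ ~ /ɤ/
Low-mid: /ɛ/ ~ /ɜ/ ~ /ʌ/
Low: only /ɑ/ (back); no central partner.
So /ɑ/ is the unpaired segment.

/ɑ/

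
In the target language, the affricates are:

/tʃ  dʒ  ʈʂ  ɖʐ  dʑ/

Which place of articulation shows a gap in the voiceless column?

postalveolar: voiceless /tʃ/, voiced /dʒ/.
retroflex: voiceless /ʈʂ/, voiced /ɖʐ/.
alveolo-palatal: voiceless —, voiced /dʑ/.
Every place of articulation has a voiceless member except alveolo-palatal, where /tɕ/ would be expected.

alveolo-palatal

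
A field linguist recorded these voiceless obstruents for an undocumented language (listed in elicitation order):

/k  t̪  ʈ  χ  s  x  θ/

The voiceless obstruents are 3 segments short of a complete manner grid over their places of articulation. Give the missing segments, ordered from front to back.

/t/, /ʂ/, /q/

Stop: /t̪/ (dental), /ʈ/ (retroflex), /k/ (velar).
Fricative: /θ/ (dental), /s/ (alveolar), /x/ (velar), /χ/ (uvular).
Gaps, from front to back: alveolar lacks stop (/t/); retroflex lacks fricative (/ʂ/); uvular lacks stop (/q/).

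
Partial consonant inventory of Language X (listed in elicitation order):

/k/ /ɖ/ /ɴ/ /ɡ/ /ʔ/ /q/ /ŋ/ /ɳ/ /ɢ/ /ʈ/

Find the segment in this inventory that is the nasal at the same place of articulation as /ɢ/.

/ɴ/

/ɢ/ is a voiced uvular stop.
The nasal at the same place is an uvular nasal — in this inventory, /ɴ/.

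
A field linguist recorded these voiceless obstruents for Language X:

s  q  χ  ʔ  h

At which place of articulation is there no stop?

alveolar

alveolar: stop —, fricative /s/.
uvular: stop /q/, fricative /χ/.
glottal: stop /ʔ/, fricative /h/.
Every place of articulation has a stop member except alveolar, where /t/ would be expected.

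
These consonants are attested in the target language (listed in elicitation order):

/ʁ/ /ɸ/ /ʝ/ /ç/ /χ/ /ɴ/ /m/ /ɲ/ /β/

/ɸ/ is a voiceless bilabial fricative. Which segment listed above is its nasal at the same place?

/m/

The nasal at the same place is a bilabial nasal — in this inventory, /m/.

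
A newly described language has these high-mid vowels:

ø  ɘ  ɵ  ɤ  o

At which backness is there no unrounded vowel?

front

Unrounded: /ɘ/ (central), /ɤ/ (back).
Rounded: /ø/ (front), /ɵ/ (central), /o/ (back).
Every backness has an unrounded member except front, where /e/ would be expected.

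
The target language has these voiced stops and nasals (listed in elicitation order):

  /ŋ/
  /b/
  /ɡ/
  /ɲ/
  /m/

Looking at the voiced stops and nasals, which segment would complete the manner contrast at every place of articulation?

bilabial: oral stop /b/, nasal /m/.
palatal: oral stop —, nasal /ɲ/.
velar: oral stop /ɡ/, nasal /ŋ/.
The palatal row has no oral stop member, so the gap is the palatal oral stop /ɟ/.

/ɟ/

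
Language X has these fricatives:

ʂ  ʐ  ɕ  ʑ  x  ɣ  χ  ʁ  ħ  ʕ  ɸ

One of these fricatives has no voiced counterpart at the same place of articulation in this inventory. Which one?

/ɸ/

Retroflex: /ʂ/ ~ /ʐ/
Alveolo-palatal: /ɕ/ ~ /ʑ/
Velar: /x/ ~ /ɣ/
Uvular: /χ/ ~ /ʁ/
Pharyngeal: /ħ/ ~ /ʕ/
Bilabial: only /ɸ/ (voiceless); no voiced partner.
So /ɸ/ is the unpaired segment.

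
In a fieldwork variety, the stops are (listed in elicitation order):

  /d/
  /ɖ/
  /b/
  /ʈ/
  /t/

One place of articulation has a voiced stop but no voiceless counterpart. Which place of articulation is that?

place of articulation  voiceless  voiced  
bilabial          —         b       
alveolar          t         d       
retroflex         ʈ         ɖ       
Every place of articulation has a voiceless member except bilabial, where /p/ would be expected.

bilabial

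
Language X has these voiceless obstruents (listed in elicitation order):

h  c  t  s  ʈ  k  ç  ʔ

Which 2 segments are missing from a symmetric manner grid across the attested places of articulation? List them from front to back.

/ʂ/, /x/

alveolar: stop /t/, fricative /s/.
retroflex: stop /ʈ/, fricative —.
palatal: stop /c/, fricative /ç/.
velar: stop /k/, fricative —.
glottal: stop /ʔ/, fricative /h/.
Gaps, from front to back: retroflex lacks fricative (/ʂ/); velar lacks fricative (/x/).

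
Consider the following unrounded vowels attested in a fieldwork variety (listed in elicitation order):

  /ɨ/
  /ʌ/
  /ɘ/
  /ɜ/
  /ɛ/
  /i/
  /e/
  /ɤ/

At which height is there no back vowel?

high

Front: /i/ (high), /e/ (high-mid), /ɛ/ (low-mid).
Central: /ɨ/ (high), /ɘ/ (high-mid), /ɜ/ (low-mid).
Back: /ɤ/ (high-mid), /ʌ/ (low-mid).
Every height has a back member except high, where /ɯ/ would be expected.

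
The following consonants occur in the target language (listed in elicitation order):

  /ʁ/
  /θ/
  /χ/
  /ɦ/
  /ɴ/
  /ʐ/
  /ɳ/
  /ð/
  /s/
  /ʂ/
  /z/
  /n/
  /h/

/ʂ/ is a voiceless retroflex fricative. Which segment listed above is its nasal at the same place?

The nasal at the same place is a retroflex nasal — in this inventory, /ɳ/.

/ɳ/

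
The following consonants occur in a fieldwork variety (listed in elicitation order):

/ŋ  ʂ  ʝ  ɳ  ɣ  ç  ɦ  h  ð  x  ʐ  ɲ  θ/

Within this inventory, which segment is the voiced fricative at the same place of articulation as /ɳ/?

/ɳ/ is a retroflex nasal.
The voiced fricative at the same place is a voiced retroflex fricative — in this inventory, /ʐ/.

/ʐ/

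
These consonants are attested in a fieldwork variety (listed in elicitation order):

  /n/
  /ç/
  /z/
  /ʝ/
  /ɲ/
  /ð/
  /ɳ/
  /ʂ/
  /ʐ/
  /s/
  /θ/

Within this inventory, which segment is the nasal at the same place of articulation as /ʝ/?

/ʝ/ is a voiced palatal fricative.
The nasal at the same place is a palatal nasal — in this inventory, /ɲ/.

/ɲ/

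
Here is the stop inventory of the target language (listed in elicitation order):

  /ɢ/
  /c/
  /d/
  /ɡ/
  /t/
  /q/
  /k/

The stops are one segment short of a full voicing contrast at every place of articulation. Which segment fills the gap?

alveolar: voiceless /t/, voiced /d/.
palatal: voiceless /c/, voiced —.
velar: voiceless /k/, voiced /ɡ/.
uvular: voiceless /q/, voiced /ɢ/.
The palatal row has no voiced member, so the gap is the voiced palatal stop /ɟ/.

/ɟ/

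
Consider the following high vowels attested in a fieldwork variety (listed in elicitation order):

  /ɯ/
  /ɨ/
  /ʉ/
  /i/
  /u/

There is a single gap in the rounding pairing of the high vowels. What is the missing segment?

/y/

front: unrounded /i/, rounded —.
central: unrounded /ɨ/, rounded /ʉ/.
back: unrounded /ɯ/, rounded /u/.
The front row has no rounded member, so the gap is the front rounded vowel /y/.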